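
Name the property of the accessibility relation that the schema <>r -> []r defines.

Suppose ◇r→□r is valid. Take Rxy, Rxz and set V(r)={y}. Then ◇r at x, so □r at x, so r at z, i.e. z=y.
Conversely, any frame satisfying forall x forall y forall z (Rxy & Rxz -> y = z) validates the schema.
Frame condition: forall x forall y forall z (Rxy & Rxz -> y = z).

partial functionality: forall x forall y forall z (Rxy & Rxz -> y = z)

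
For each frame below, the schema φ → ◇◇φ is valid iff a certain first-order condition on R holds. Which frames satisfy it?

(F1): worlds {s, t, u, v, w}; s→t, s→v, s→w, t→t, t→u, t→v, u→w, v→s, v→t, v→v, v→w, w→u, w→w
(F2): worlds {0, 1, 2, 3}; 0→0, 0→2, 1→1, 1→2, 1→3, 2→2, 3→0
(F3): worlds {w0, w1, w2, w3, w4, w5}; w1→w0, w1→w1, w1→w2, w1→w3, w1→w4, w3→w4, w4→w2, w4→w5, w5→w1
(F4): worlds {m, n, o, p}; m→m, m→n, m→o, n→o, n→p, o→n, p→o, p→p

This is the axiom for a generalized confluence (Geach) condition; its first-order frame correspondent is ∀x ∃w (x = w ∧ xR²w).
(F1): holds.
(F2): fails — at 3 but no w with 3=w and 3R²w.
(F3): fails — at w0 but no w with w0=w and w0R²w.
(F4): holds.

(F1), (F4)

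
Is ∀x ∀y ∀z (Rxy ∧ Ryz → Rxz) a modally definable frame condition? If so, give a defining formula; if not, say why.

The condition is transitivity. A defining modal formula is □r → □□r.
Suppose □r→□□r is valid. Take Rxy, Ryz and set V(r)={w : Rxw}. Then □r at x, so □□r at x, so □r at y, so r at z, i.e. Rxz.

Yes — defined by □r → □□r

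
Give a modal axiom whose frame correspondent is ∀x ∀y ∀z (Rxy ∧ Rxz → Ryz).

◇q → □◇q

This is the Euclidean property; the standard corresponding axiom is 5: ◇q → □◇q.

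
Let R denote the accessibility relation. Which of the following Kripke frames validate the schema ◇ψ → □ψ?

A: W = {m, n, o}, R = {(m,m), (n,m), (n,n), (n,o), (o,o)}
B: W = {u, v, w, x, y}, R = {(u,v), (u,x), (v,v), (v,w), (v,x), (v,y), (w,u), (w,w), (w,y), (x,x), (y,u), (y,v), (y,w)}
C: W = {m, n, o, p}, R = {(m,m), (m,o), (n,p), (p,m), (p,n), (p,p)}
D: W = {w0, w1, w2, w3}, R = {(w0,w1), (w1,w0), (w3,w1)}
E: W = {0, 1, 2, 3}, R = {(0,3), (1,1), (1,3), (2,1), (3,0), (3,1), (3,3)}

The schema corresponds to partial functionality: ∀x ∀y ∀z (Rxy ∧ Rxz → y = z).
A: fails — n sees both m and n.
B: fails — u sees both v and x.
C: fails — m sees both m and o.
D: holds.
E: fails — 1 sees both 1 and 3.

D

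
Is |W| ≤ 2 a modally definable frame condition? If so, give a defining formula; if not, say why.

If a class were modally definable it would be closed under disjoint unions (Goldblatt–Thomason).
Any modal formula valid on each of 3 disjoint one-world frames is valid on their disjoint union (validity is preserved under disjoint unions). Each one-world frame has |W|=1≤2, but the union has |W|=3.
So no modal formula (or set of formulas) defines exactly the |W|≤2 frames.

No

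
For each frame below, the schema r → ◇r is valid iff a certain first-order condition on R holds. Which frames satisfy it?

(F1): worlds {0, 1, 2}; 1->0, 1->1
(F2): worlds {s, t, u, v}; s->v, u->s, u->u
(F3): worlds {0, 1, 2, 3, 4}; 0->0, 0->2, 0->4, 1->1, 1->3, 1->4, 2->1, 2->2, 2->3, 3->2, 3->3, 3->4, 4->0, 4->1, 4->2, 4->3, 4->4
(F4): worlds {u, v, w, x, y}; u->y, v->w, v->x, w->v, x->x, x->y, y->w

(F3)

The schema corresponds to a generalized confluence (Geach) condition: ∀x ∃w (x = w ∧ xRw).
(F1): fails — at 0 but no w with 0=w and 0Rw.
(F2): fails — at s but no w with s=w and sRw.
(F3): satisfies the condition.
(F4): fails — at u but no t with u=t and uRt.
Valid on: (F3).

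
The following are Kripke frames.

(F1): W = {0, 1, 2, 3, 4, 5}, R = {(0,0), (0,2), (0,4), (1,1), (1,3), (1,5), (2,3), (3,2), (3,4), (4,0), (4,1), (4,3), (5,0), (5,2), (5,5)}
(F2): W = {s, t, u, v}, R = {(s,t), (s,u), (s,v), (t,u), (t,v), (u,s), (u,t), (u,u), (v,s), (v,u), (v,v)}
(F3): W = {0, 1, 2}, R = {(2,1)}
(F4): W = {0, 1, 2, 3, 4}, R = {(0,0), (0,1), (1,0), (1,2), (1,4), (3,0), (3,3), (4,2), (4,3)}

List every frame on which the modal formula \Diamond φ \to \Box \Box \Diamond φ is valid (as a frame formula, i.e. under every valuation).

Frame correspondent (Sahlqvist): \forall x \forall y \forall z ((xRy \wedge x R^2 z) \to \exists w (y = w \wedge zRw)) — i.e. a generalized confluence (Geach) condition.
(F1): fails — 0R0, 0R²1 but no w with 0=w and 1Rw.
(F2): fails — sRt, sR²t but no w with t=w and tRw.
(F3): condition met.
(F4): fails — 0R0, 0R²2 but no w with 0=w and 2Rw.

(F3)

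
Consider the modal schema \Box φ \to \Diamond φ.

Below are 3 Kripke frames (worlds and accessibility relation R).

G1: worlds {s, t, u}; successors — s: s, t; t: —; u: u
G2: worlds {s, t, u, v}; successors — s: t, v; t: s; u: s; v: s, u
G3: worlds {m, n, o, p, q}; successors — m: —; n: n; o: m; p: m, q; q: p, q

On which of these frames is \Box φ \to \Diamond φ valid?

This is the axiom for seriality; its first-order frame correspondent is \forall x \exists y Rxy.
G1: fails — world t has no successor.
G2: ✓.
G3: fails — world m has no successor.

G2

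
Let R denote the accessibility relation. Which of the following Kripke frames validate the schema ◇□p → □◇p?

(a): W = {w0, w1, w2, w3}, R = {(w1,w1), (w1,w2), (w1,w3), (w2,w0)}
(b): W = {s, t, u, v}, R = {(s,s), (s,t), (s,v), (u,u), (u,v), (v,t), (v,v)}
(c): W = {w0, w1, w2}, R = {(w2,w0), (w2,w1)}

none

This is the axiom for convergence; its first-order frame correspondent is ∀x ∀y ∀z (Rxy ∧ Rxz → ∃w (Ryw ∧ Rzw)).
(a): fails — Rw1w2 and Rw1w1 but w2 and w1 have no common successor.
(b): fails — Rsv and Rst but v and t have no common successor.
(c): fails — Rw2w0 and Rw2w0 but w0 and w0 have no common successor.
Valid on no frame.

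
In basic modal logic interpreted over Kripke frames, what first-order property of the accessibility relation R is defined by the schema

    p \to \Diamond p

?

reflexivity

Equivalently (dual form): □p → p.
Suppose □p→p is valid. At any x set V(p)={w : Rxw}. Then □p holds at x, so p holds at x, i.e. Rxx.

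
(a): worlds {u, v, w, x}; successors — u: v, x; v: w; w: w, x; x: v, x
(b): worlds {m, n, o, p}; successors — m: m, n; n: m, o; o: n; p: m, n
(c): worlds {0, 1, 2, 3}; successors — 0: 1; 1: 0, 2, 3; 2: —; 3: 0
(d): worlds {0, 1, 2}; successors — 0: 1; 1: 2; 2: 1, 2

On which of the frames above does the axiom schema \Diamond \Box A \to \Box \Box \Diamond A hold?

(d)

This is the axiom for a generalized confluence (Geach) condition; its first-order frame correspondent is \forall x \forall y \forall z ((xRy \wedge x R^2 z) \to \exists w (yRw \wedge zRw)).
(a): fails — uRv, uR²x but no t with vRt and xRt.
(b): fails — mRn, mR²o but no w with nRw and oRw.
(c): fails — 0R1, 0R²0 but no w with 1Rw and 0Rw.
(d): ✓.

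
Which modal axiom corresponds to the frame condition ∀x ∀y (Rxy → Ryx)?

The condition is symmetry. The B schema r → □◇r defines it.
Suppose r→□◇r is valid. Take Rxy and set V(r)={x}. Then r at x, so □◇r at x, so ◇r at y, so some z with Ryz has r; z=x, i.e. Ryx.

r → □◇r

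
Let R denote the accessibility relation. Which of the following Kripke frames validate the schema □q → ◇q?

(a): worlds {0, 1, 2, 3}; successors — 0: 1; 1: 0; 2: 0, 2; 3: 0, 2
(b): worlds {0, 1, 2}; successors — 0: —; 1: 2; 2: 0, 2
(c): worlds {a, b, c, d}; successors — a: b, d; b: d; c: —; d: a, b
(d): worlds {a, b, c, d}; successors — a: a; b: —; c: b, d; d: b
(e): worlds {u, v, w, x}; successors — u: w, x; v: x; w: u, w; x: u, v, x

This is the axiom for seriality; its first-order frame correspondent is ∀x ∃y Rxy.
(a): satisfies the condition.
(b): fails — world 0 has no successor.
(c): fails — world c has no successor.
(d): fails — world b has no successor.
(e): satisfies the condition.

(a), (e)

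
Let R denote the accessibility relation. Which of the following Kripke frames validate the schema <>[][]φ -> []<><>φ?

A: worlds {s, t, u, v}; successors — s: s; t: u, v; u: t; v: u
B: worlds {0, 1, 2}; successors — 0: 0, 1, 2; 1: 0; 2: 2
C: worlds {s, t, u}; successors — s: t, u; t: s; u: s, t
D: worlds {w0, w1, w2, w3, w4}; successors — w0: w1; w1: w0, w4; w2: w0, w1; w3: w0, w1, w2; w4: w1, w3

B, C

This is the axiom for a generalized confluence (Geach) condition; its first-order frame correspondent is forall x forall y forall z ((xRy & xRz) -> exists w (y R^2 w & z R^2 w)).
A: fails — tRu, tRv but no w with uR²w and vR²w.
B: satisfies the condition.
C: satisfies the condition.
D: fails — w2Rw0, w2Rw1 but no w with w0R²w and w1R²w.
Valid on: B, C.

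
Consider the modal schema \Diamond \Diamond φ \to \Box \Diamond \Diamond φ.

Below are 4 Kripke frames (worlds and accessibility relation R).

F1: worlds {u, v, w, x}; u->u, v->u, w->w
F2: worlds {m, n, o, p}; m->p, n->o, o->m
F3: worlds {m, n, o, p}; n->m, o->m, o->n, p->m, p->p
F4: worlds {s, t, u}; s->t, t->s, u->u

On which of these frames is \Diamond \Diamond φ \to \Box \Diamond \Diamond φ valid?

F1

This is the axiom for a generalized confluence (Geach) condition; its first-order frame correspondent is \forall x \forall y \forall z ((x R^2 y \wedge xRz) \to \exists w (y = w \wedge z R^2 w)).
F1: satisfies the condition.
F2: fails — nR²m, nRo but no w with m=w and oR²w.
F3: fails — oR²m, oRm but no w with m=w and mR²w.
F4: fails — sR²s, sRt but no w with s=w and tR²w.
Valid on: F1.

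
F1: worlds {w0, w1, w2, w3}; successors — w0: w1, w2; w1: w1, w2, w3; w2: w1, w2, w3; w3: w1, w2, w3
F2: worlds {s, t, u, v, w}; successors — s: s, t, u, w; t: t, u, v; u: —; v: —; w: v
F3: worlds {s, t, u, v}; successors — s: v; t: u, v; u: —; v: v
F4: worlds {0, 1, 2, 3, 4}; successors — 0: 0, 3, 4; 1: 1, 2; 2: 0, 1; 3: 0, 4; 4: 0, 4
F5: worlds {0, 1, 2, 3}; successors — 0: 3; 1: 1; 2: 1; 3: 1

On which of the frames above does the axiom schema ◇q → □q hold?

This is the axiom for partial functionality; its first-order frame correspondent is ∀x ∀y ∀z (Rxy ∧ Rxz → y = z).
F1: fails — w0 sees both w1 and w2.
F2: fails — s sees both s and t.
F3: fails — t sees both u and v.
F4: fails — 0 sees both 0 and 3.
F5: ✓.
Valid on: F5.

F5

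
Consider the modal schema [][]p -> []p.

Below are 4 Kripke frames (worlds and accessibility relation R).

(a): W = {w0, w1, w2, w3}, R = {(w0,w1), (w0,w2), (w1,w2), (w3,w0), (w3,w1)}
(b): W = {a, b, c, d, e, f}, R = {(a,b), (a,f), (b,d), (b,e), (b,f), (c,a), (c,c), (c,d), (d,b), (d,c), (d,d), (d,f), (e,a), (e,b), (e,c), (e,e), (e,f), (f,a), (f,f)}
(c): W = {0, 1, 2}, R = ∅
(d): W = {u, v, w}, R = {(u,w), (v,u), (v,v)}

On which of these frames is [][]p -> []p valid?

(c)

This is the axiom for density; its first-order frame correspondent is forall x forall y (Rxy -> exists z (Rxz & Rzy)).
(a): fails — Rw1w2 but no z with Rw1z and Rzw2.
(b): fails — Rab but no z with Raz and Rzb.
(c): satisfies the condition.
(d): fails — Ruw but no z with Ruz and Rzw.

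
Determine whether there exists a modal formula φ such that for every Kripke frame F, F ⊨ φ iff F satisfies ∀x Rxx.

Yes, by □q → q

This is a Sahlqvist condition; the T axiom □q → q defines it.
Suppose □q→q is valid. At any x set V(q)={w : Rxw}. Then □q holds at x, so q holds at x, i.e. Rxx.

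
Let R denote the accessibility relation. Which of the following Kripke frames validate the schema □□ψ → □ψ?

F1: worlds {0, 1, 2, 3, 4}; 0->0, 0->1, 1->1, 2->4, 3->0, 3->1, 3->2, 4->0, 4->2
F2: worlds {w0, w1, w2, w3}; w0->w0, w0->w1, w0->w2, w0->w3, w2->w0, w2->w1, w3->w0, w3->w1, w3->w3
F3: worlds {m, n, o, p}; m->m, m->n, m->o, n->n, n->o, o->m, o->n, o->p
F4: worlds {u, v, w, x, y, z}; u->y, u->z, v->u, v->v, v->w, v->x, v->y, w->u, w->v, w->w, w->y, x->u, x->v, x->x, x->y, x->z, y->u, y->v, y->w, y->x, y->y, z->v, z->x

Frame correspondent (Sahlqvist): ∀x ∀y (Rxy → ∃z (Rxz ∧ Rzy)) — i.e. density.
F1: fails — R32 but no z with R3z and Rz2.
F2: ✓.
F3: fails — Rop but no z with Roz and Rzp.
F4: fails — Ruz but no t with Rut and Rtz.
Valid on: F2.

F2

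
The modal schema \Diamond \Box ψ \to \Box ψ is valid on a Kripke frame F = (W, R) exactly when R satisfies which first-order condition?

Equivalently (dual form): ◇ψ → □◇ψ.
Suppose ◇ψ→□◇ψ is valid. Take Rxy, Rxz and set V(ψ)={y}. Then ◇ψ at x, so □◇ψ at x, so ◇ψ at z, so some w with Rzw has ψ; w=y, i.e. Rzy. By symmetry of the argument, Ryz.
Conversely, any frame satisfying \forall x \forall y \forall z (Rxy \wedge Rxz \to Ryz) validates the schema.
Frame condition: \forall x \forall y \forall z (Rxy \wedge Rxz \to Ryz).

the Euclidean property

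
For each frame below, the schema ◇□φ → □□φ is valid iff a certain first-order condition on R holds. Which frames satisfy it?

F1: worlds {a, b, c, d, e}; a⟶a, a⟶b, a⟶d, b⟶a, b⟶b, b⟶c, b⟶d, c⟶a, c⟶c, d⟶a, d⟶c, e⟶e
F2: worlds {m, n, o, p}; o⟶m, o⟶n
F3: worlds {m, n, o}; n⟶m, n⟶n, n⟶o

F2

The schema corresponds to a generalized confluence (Geach) condition: ∀x ∀y ∀z ((xRy ∧ xR²z) → ∃w (yRw ∧ z = w)).
F1: fails — aRa, aR²c but no w with aRw and c=w.
F2: condition met.
F3: fails — nRm, nR²m but no w with mRw and m=w.
Valid on: F2.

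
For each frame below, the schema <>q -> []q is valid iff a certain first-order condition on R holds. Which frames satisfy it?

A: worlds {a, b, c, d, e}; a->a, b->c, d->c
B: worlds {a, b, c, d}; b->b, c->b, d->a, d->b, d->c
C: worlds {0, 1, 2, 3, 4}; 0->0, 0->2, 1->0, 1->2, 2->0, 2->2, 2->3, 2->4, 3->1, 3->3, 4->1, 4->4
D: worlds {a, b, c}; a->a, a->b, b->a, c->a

The schema corresponds to partial functionality: forall x forall y forall z (Rxy & Rxz -> y = z).
A: ✓.
B: fails — d sees both a and b.
C: fails — 0 sees both 0 and 2.
D: fails — a sees both a and b.

A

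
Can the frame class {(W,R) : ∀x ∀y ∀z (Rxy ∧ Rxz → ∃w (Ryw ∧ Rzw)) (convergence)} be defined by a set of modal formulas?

Definable; ◇□r → □◇r defines it

Yes: it is convergence, defined by the .2 schema ◇□r → □◇r.
Suppose ◇□r→□◇r is valid. Take Rxy, Rxz and set V(r)={w : Ryw}. Then □r at y so ◇□r at x, so □◇r at x, so ◇r at z, giving w with Rzw and Ryw.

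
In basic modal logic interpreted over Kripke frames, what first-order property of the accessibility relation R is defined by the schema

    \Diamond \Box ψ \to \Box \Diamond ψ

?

Convergence

Suppose ◇□ψ→□◇ψ is valid. Take Rxy, Rxz and set V(ψ)={w : Ryw}. Then □ψ at y so ◇□ψ at x, so □◇ψ at x, so ◇ψ at z, giving w with Rzw and Ryw.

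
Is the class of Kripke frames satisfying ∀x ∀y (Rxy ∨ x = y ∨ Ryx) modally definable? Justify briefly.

If a class were modally definable it would be closed under disjoint unions (Goldblatt–Thomason).
Take 2 disjoint single-world reflexive frames: each is trivially connected, but their disjoint union has 2 worlds with no edge between distinct components, so it is not connected.
So the class is not modally definable.

No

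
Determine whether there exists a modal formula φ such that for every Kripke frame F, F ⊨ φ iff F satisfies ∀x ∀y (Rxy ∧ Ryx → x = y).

If a class were modally definable it would be closed under surjective bounded morphisms (Goldblatt–Thomason).
The 6-cycle (worlds a,b,c,d,e,f with a→b→c→d→e→f→a) is antisymmetric. Sending even-indexed worlds to s and odd-indexed worlds to t is a surjective bounded morphism onto the two-world frame with s↔t, which is not antisymmetric.
So the class is not modally definable.

Not definable by any modal formula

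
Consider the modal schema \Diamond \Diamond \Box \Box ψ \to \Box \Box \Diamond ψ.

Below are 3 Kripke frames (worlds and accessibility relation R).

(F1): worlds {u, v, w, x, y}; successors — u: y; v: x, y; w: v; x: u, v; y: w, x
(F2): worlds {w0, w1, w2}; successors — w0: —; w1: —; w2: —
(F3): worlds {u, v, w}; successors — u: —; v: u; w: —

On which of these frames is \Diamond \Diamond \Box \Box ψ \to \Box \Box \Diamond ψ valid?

(F2), (F3)

The schema corresponds to a generalized confluence (Geach) condition: \forall x \forall y \forall z ((x R^2 y \wedge x R^2 z) \to \exists w (y R^2 w \wedge zRw)).
(F1): fails — uR²w, uR²w but no t with wR²t and wRt.
(F2): condition met.
(F3): condition met.
Valid on: (F2), (F3).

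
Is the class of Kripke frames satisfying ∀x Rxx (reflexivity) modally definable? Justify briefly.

Yes — defined by □q → q

The condition is reflexivity. A defining modal formula is □q → q.
Suppose □q→q is valid. At any x set V(q)={w : Rxw}. Then □q holds at x, so q holds at x, i.e. Rxx.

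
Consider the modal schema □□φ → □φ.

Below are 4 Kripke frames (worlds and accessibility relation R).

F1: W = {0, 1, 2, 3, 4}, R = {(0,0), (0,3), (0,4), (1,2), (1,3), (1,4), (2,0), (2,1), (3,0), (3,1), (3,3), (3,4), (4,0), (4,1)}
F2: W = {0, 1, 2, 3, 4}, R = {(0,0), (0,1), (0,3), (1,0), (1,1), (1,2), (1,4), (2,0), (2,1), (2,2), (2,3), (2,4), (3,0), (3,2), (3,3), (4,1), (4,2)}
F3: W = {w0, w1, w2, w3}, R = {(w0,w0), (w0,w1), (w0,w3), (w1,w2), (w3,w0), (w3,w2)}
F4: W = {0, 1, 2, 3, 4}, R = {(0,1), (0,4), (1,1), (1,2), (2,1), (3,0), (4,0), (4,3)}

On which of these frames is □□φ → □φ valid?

F2

This is the axiom for density; its first-order frame correspondent is ∀x ∀y (Rxy → ∃z (Rxz ∧ Rzy)).
F1: fails — R12 but no z with R1z and Rz2.
F2: condition met.
F3: fails — Rw1w2 but no z with Rw1z and Rzw2.
F4: fails — R04 but no z with R0z and Rz4.
Valid on: F2.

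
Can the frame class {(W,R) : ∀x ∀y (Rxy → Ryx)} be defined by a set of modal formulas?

Definable; p → □◇p defines it

This is a Sahlqvist condition; the B axiom p → □◇p defines it.
Suppose p→□◇p is valid. Take Rxy and set V(p)={x}. Then p at x, so □◇p at x, so ◇p at y, so some z with Ryz has p; z=x, i.e. Ryx.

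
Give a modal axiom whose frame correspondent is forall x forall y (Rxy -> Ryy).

The condition is shift-reflexivity. The T□ schema □(□q → q) defines it.
Suppose □(□q→q) is valid. Take Rxy and set V(q)={w : Ryw}. Then at y, □q holds; since □(□q→q) at x, □q→q at y, so q at y, i.e. Ryy.

□(□q → q)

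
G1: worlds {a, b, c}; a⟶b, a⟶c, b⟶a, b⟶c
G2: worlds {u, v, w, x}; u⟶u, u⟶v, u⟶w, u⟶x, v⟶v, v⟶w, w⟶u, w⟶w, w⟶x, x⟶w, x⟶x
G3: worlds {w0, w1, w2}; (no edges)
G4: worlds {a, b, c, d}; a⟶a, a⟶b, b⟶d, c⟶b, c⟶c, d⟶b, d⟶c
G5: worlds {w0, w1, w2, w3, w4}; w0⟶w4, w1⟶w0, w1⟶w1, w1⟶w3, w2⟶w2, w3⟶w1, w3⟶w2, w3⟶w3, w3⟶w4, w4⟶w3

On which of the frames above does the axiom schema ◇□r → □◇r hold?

G2, G3

The schema corresponds to convergence: ∀x ∀y ∀z (Rxy ∧ Rxz → ∃w (Ryw ∧ Rzw)).
G1: fails — Rac and Rac but c and c have no common successor.
G2: condition met.
G3: condition met.
G4: fails — Rab and Raa but b and a have no common successor.
G5: fails — Rw1w1 and Rw1w0 but w1 and w0 have no common successor.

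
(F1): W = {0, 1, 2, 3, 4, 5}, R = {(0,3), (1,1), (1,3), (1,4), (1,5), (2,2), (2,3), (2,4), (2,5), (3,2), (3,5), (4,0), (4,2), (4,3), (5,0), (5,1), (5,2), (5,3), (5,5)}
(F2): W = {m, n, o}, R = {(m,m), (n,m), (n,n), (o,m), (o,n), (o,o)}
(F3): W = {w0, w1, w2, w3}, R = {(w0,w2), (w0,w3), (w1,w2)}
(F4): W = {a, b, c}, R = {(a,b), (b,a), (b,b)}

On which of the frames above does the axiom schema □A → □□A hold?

(F2), (F3)

The schema corresponds to transitivity: ∀x ∀y ∀z (Rxy ∧ Ryz → Rxz).
(F1): fails — R25 and R50 but not R20.
(F2): satisfies the condition.
(F3): satisfies the condition.
(F4): fails — Rab and Rba but not Raa.
Valid on: (F2), (F3).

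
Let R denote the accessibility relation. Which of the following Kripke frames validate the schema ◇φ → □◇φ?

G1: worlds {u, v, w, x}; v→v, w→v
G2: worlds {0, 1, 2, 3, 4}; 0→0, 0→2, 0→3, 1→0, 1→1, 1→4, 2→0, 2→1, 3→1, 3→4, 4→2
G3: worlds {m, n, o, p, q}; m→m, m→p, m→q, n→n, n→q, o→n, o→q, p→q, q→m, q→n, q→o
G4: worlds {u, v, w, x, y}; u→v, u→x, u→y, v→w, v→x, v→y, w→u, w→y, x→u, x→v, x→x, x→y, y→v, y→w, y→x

G1

This is the axiom for the Euclidean property; its first-order frame correspondent is ∀x ∀y ∀z (Rxy ∧ Rxz → Ryz).
G1: holds.
G2: fails — R02 and R02 but not R22.
G3: fails — Rmq and Rmq but not Rqq.
G4: fails — Ruv and Ruv but not Rvv.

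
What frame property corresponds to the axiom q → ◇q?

This schema is equivalent to the T axiom □q → q.
Its frame correspondent is reflexivity — ∀x Rxx.

reflexivity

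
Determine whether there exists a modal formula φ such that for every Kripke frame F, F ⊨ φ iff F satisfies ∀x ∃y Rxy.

Definable; □p → ◇p defines it

Yes: it is seriality, defined by the D schema □p → ◇p.
Suppose □p→◇p is valid. At any x set V(p)=W. Then □p at x, so ◇p at x, so x has a successor.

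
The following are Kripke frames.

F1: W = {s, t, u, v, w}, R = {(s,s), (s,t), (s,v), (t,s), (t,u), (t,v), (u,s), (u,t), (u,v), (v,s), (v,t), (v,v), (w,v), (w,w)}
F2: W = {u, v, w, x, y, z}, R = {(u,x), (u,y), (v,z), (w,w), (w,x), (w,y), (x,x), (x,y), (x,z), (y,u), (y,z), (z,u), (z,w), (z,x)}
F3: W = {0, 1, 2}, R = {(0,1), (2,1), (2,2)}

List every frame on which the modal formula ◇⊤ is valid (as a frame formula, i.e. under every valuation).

This is the axiom for seriality; its first-order frame correspondent is ∀x ∃y Rxy.
F1: holds.
F2: holds.
F3: fails — world 1 has no successor.
Valid on: F1, F2.

F1, F2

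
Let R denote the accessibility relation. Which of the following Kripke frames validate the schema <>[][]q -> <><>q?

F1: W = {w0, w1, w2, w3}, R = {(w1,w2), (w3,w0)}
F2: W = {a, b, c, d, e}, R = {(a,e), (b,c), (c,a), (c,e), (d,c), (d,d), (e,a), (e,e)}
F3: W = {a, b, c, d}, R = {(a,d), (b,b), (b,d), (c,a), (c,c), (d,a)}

F2

This is the axiom for a generalized confluence (Geach) condition; its first-order frame correspondent is forall x forall y (xRy -> exists w (y R^2 w & x R^2 w)).
F1: fails — w1Rw2 but no w with w2R²w and w1R²w.
F2: holds.
F3: fails — aRd but no w with dR²w and aR²w.
Valid on: F2.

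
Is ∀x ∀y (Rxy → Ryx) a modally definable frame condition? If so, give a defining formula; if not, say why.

Definable; r → □◇r defines it

The condition is symmetry. A defining modal formula is r → □◇r.
Suppose r→□◇r is valid. Take Rxy and set V(r)={x}. Then r at x, so □◇r at x, so ◇r at y, so some z with Ryz has r; z=x, i.e. Ryx.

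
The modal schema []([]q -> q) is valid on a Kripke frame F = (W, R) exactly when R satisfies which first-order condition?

shift-reflexivity

Suppose □(□q→q) is valid. Take Rxy and set V(q)={w : Ryw}. Then at y, □q holds; since □(□q→q) at x, □q→q at y, so q at y, i.e. Ryy.
The converse is a direct semantic check.
Frame condition: forall x forall y (Rxy -> Ryy).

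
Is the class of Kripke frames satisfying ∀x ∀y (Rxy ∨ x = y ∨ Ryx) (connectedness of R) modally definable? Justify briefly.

If a class were modally definable it would be closed under disjoint unions (Goldblatt–Thomason).
Take 4 disjoint single-world reflexive frames: each is trivially connected, but their disjoint union has 4 worlds with no edge between distinct components, so it is not connected.
So no modal formula (or set of formulas) defines exactly the connected frames.

No — not modally definable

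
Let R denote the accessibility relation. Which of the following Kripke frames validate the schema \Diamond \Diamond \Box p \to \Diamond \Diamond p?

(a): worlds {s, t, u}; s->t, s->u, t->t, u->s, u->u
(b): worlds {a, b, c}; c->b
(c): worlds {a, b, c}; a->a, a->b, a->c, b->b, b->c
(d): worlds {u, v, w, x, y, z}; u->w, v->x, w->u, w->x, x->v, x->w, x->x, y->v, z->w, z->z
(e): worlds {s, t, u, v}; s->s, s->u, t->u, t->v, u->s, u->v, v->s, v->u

This is the axiom for a generalized confluence (Geach) condition; its first-order frame correspondent is \forall x \forall y (x R^2 y \to \exists w (yRw \wedge x R^2 w)).
(a): satisfies the condition.
(b): satisfies the condition.
(c): fails — aR²c but no w with cRw and aR²w.
(d): fails — uR²u but no t with uRt and uR²t.
(e): satisfies the condition.

(a), (b), (e)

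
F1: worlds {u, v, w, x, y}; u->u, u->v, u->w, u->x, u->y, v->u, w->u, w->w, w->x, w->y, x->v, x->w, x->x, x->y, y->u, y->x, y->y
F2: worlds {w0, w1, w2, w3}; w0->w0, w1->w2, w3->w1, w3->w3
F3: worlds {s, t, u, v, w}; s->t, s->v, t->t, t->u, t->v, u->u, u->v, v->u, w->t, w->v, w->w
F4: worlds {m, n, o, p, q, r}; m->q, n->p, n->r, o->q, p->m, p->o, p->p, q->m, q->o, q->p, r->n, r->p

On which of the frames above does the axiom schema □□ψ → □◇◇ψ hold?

Frame correspondent (Sahlqvist): ∀x ∀z (xRz → ∃w (xR²w ∧ zR²w)) — i.e. a generalized confluence (Geach) condition.
F1: condition met.
F2: fails — w1Rw2 but no w with w1R²w and w2R²w.
F3: condition met.
F4: condition met.
Valid on: F1, F3, F4.

F1, F3, F4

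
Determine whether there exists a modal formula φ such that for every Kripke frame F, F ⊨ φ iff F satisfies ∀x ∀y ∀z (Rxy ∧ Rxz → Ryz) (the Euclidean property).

Yes — defined by ◇p → □◇p

This is a Sahlqvist condition; the 5 axiom ◇p → □◇p defines it.
Suppose ◇p→□◇p is valid. Take Rxy, Rxz and set V(p)={y}. Then ◇p at x, so □◇p at x, so ◇p at z, so some w with Rzw has p; w=y, i.e. Rzy. By symmetry of the argument, Ryz.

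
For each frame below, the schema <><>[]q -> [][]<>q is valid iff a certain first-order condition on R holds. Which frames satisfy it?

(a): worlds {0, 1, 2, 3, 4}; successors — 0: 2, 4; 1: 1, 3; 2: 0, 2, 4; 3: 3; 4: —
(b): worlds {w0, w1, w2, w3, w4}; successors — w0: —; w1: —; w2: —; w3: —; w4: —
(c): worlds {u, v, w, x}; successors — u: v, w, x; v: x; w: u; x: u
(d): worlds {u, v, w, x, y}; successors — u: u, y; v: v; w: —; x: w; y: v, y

(b)

Frame correspondent (Sahlqvist): forall x forall y forall z ((x R^2 y & x R^2 z) -> exists w (yRw & zRw)) — i.e. a generalized confluence (Geach) condition.
(a): fails — 0R²0, 0R²4 but no w with 0Rw and 4Rw.
(b): holds.
(c): fails — uR²u, uR²x but no t with uRt and xRt.
(d): fails — uR²u, uR²v but no t with uRt and vRt.
Valid on: (b).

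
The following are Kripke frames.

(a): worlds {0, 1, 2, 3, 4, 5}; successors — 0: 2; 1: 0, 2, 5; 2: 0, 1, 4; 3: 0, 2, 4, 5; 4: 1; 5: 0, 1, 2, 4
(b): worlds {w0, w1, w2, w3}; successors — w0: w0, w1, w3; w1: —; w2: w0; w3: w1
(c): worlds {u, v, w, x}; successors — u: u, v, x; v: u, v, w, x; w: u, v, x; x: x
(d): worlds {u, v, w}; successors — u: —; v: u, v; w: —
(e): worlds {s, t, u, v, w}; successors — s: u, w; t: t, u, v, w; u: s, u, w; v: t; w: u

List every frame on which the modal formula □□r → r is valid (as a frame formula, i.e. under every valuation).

(c), (e)

Frame correspondent (Sahlqvist): ∀x ∃w (xR²w ∧ x = w) — i.e. a generalized confluence (Geach) condition.
(a): fails — at 3 but no w with 3R²w and 3=w.
(b): fails — at w1 but no w with w1R²w and w1=w.
(c): ✓.
(d): fails — at u but no t with uR²t and u=t.
(e): ✓.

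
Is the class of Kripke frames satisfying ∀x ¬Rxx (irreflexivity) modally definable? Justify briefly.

Not modally definable

Any modally definable frame class is closed under surjective bounded morphisms.
The 5-cycle (worlds w0,w1,w2,w3,w4 with w0→w1→w2→w3→w4→w0) is irreflexive, and the map sending every world to a single reflexive point • is a surjective bounded morphism (forth: every edge maps to (•,•); back: every world has a successor). So any modal formula valid on the 5-cycle is also valid on the reflexive point, which is not irreflexive.
Hence irreflexivity is not modally definable.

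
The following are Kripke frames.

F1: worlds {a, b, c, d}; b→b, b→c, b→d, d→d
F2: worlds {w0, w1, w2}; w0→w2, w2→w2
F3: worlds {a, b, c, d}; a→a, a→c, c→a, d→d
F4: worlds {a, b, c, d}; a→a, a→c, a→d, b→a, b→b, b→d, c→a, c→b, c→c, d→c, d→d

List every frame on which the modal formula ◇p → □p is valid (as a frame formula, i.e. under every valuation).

F2

This is the axiom for partial functionality; its first-order frame correspondent is ∀x ∀y ∀z (Rxy ∧ Rxz → y = z).
F1: fails — b sees both b and c.
F2: holds.
F3: fails — a sees both a and c.
F4: fails — a sees both a and c.
Valid on: F2.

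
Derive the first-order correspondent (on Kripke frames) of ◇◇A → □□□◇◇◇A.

This is a Sahlqvist (Geach-type) schema ◇^2□^0A → □^3◇^3A.
First-order correspondent: ∀x ∀y ∀z ((xR²y ∧ xR³z) → ∃w (y = w ∧ zR³w)).

∀x ∀y ∀z ((xR²y ∧ xR³z) → ∃w (y = w ∧ zR³w))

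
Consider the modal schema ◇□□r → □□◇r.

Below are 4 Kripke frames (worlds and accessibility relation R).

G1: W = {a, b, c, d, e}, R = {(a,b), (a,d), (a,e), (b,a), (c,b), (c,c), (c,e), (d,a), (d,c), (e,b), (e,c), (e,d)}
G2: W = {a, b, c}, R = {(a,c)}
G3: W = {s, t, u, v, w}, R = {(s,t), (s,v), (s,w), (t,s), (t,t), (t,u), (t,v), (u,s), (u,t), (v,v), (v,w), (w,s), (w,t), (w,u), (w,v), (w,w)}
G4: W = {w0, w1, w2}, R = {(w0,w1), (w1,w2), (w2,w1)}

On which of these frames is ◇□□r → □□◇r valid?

G2, G3, G4

Frame correspondent (Sahlqvist): ∀x ∀y ∀z ((xRy ∧ xR²z) → ∃w (yR²w ∧ zRw)) — i.e. a generalized confluence (Geach) condition.
G1: fails — aRb, aR²b but no w with bR²w and bRw.
G2: satisfies the condition.
G3: satisfies the condition.
G4: satisfies the condition.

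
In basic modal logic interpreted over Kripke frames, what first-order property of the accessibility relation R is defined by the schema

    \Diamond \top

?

◇⊤ holds at w iff w has a successor, so frame-validity of ◇⊤ is exactly seriality. Equivalently via □q → ◇q:
Suppose □q→◇q is valid. At any x set V(q)=W. Then □q at x, so ◇q at x, so x has a successor.

Seriality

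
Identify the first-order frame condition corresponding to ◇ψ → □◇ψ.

the Euclidean property: ∀x ∀y ∀z (Rxy ∧ Rxz → Ryz)

Suppose ◇ψ→□◇ψ is valid. Take Rxy, Rxz and set V(ψ)={y}. Then ◇ψ at x, so □◇ψ at x, so ◇ψ at z, so some w with Rzw has ψ; w=y, i.e. Rzy. By symmetry of the argument, Ryz.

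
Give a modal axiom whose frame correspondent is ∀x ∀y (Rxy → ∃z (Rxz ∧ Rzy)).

□□ψ → □ψ

A defining formula is □□ψ → □ψ (the C4 axiom).
Suppose □□ψ→□ψ is valid. Take Rxy and set V(ψ)={w : xR²w}. Then □□ψ at x, so □ψ at x, so ψ at y, i.e. ∃z(Rxz∧Rzy).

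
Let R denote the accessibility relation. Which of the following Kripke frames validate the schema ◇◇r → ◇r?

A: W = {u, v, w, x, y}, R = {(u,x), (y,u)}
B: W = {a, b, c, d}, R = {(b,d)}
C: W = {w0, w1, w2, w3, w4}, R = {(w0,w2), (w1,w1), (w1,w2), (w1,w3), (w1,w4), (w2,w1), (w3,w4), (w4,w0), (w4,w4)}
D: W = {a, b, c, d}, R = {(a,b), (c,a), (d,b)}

B

Frame correspondent (Sahlqvist): ∀x ∀y ∀z (Rxy ∧ Ryz → Rxz) — i.e. transitivity.
A: fails — Ryu and Rux but not Ryx.
B: holds.
C: fails — Rw4w0 and Rw0w2 but not Rw4w2.
D: fails — Rca and Rab but not Rcb.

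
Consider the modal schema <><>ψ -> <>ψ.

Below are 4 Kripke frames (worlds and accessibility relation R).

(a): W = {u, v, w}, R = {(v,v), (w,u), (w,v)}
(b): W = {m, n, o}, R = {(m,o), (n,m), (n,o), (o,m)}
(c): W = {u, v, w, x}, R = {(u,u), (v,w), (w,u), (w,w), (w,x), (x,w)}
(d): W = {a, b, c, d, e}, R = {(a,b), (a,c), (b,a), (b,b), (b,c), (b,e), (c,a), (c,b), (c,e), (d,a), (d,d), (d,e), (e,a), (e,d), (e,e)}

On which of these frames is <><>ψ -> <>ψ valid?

(a)

The schema corresponds to transitivity: forall x forall y forall z (Rxy & Ryz -> Rxz).
(a): ✓.
(b): fails — Rmo and Rom but not Rmm.
(c): fails — Rxw and Rwu but not Rxu.
(d): fails — Rea and Rab but not Reb.
Valid on: (a).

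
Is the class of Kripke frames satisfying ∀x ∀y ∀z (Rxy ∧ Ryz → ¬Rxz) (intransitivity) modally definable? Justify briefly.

No

Modal frame validity is preserved under surjective bounded morphisms.
The 7-cycle (worlds s,t,u,v,w,x,y with s→t→u→v→w→x→y→s) is intransitive. Mapping every world to a single reflexive point • is a surjective bounded morphism; the reflexive point is not intransitive (R••∧R•• but R••).
So no modal formula (or set of formulas) defines exactly the intransitive frames.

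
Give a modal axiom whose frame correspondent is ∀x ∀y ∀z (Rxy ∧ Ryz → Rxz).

This is transitivity; the standard corresponding axiom is 4: □ψ → □□ψ.
Suppose □ψ→□□ψ is valid. Take Rxy, Ryz and set V(ψ)={w : Rxw}. Then □ψ at x, so □□ψ at x, so □ψ at y, so ψ at z, i.e. Rxz.

□ψ → □□ψ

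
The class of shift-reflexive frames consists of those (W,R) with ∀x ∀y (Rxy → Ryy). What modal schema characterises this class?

This is shift-reflexivity; the standard corresponding axiom is T□: □(□s → s).
Suppose □(□s→s) is valid. Take Rxy and set V(s)={w : Ryw}. Then at y, □s holds; since □(□s→s) at x, □s→s at y, so s at y, i.e. Ryy.

□(□s → s)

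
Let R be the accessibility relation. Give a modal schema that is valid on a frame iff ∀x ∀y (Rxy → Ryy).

The condition is shift-reflexivity. The T□ schema □(□p → p) defines it.
Suppose □(□p→p) is valid. Take Rxy and set V(p)={w : Ryw}. Then at y, □p holds; since □(□p→p) at x, □p→p at y, so p at y, i.e. Ryy.

□(□p → p)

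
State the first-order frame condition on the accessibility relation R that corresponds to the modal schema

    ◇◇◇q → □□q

∀x ∀y ∀z ((xR³y ∧ xR²z) → ∃w (y = w ∧ z = w))

This is a Sahlqvist (Geach-type) schema ◇^3□^0q → □^2◇^0q.
First-order correspondent: ∀x ∀y ∀z ((xR³y ∧ xR²z) → ∃w (y = w ∧ z = w)).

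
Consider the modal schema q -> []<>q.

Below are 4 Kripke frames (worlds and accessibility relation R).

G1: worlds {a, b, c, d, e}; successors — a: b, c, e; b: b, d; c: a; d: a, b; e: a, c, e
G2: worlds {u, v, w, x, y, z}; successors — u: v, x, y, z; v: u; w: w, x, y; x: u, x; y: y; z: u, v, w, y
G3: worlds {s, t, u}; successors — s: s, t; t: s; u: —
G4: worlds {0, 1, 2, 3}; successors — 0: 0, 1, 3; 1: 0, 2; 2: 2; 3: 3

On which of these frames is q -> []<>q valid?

This is the axiom for symmetry; its first-order frame correspondent is forall x forall y (Rxy -> Ryx).
G1: fails — Rab but not Rba.
G2: fails — Rwx but not Rxw.
G3: condition met.
G4: fails — R12 but not R21.
Valid on: G3.

G3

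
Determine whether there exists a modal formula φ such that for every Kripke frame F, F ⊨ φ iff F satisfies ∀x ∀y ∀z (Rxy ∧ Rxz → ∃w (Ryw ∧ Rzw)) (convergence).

This is a Sahlqvist condition; the .2 axiom ◇□r → □◇r defines it.
Suppose ◇□r→□◇r is valid. Take Rxy, Rxz and set V(r)={w : Ryw}. Then □r at y so ◇□r at x, so □◇r at x, so ◇r at z, giving w with Rzw and Ryw.

Yes — defined by ◇□r → □◇r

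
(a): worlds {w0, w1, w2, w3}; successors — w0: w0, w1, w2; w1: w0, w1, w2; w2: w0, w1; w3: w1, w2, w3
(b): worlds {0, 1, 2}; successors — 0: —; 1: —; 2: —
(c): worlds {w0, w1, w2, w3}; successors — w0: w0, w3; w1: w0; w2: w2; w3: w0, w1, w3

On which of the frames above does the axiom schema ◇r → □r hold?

The schema corresponds to partial functionality: ∀x ∀y ∀z (Rxy ∧ Rxz → y = z).
(a): fails — w0 sees both w0 and w1.
(b): ✓.
(c): fails — w0 sees both w0 and w3.
Valid on: (b).

(b)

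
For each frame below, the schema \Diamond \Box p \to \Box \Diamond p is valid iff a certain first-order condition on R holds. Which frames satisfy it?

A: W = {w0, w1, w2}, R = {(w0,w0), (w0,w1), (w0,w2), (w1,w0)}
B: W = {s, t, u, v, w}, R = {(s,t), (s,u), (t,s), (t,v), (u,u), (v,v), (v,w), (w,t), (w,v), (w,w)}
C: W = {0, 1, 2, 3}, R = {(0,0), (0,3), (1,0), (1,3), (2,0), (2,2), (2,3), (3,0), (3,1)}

C

This is the axiom for convergence; its first-order frame correspondent is \forall x \forall y \forall z (Rxy \wedge Rxz \to \exists w (Ryw \wedge Rzw)).
A: fails — Rw0w1 and Rw0w2 but w1 and w2 have no common successor.
B: fails — Rsu and Rst but u and t have no common successor.
C: condition met.
Valid on: C.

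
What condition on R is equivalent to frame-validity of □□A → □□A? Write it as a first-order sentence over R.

∀x ∀z (xR²z → ∃w (xR²w ∧ z = w))

This is a Sahlqvist (Geach-type) schema ◇^0□^2A → □^2◇^0A.
Minimal-valuation argument: fix x; take any y with xR^0y and any z with xR^2z. Set V(A) to the set of worlds R-reachable from y in exactly 2 steps. Then □^2A holds at y, so the antecedent holds at x; validity forces ◇^0A at z, giving a w with zR^0w and yR^2w.
First-order correspondent: ∀x ∀z (xR²z → ∃w (xR²w ∧ z = w)).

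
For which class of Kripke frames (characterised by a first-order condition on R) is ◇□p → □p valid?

Equivalently (dual form): ◇p → □◇p.
Suppose ◇p→□◇p is valid. Take Rxy, Rxz and set V(p)={y}. Then ◇p at x, so □◇p at x, so ◇p at z, so some w with Rzw has p; w=y, i.e. Rzy. By symmetry of the argument, Ryz.
The converse is a direct semantic check.
Frame condition: ∀x ∀y ∀z (Rxy ∧ Rxz → Ryz).

The Euclidean property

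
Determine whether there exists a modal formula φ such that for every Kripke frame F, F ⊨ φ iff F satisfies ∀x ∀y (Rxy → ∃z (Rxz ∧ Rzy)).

Yes, by □□r → □r

Yes: it is density, defined by the C4 schema □□r → □r.
Suppose □□r→□r is valid. Take Rxy and set V(r)={w : xR²w}. Then □□r at x, so □r at x, so r at y, i.e. ∃z(Rxz∧Rzy).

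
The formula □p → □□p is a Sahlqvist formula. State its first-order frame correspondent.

Suppose □p→□□p is valid. Take Rxy, Ryz and set V(p)={w : Rxw}. Then □p at x, so □□p at x, so □p at y, so p at z, i.e. Rxz.

transitivity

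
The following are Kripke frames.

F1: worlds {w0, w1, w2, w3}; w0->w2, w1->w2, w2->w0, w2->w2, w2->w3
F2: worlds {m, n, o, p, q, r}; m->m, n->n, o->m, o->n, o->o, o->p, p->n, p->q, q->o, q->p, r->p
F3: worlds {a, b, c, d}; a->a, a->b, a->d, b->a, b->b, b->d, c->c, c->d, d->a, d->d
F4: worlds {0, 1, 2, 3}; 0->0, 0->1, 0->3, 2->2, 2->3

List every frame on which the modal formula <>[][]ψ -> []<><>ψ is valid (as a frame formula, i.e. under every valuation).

F3

Frame correspondent (Sahlqvist): forall x forall y forall z ((xRy & xRz) -> exists w (y R^2 w & z R^2 w)) — i.e. a generalized confluence (Geach) condition.
F1: fails — w2Rw0, w2Rw3 but no w with w0R²w and w3R²w.
F2: fails — oRm, oRn but no w with mR²w and nR²w.
F3: condition met.
F4: fails — 0R0, 0R1 but no w with 0R²w and 1R²w.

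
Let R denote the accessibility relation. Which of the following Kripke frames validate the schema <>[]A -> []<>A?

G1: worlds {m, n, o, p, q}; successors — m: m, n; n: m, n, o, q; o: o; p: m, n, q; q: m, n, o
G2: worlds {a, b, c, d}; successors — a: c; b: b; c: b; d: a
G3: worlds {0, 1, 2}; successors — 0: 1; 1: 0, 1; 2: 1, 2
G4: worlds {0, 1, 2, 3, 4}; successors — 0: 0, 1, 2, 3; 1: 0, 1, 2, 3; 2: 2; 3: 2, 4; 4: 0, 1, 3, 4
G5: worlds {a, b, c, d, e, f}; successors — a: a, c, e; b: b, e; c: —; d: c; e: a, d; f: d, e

G2, G3

Frame correspondent (Sahlqvist): forall x forall y forall z (Rxy & Rxz -> exists w (Ryw & Rzw)) — i.e. convergence.
G1: fails — Rno and Rnm but o and m have no common successor.
G2: ✓.
G3: ✓.
G4: fails — R34 and R32 but 4 and 2 have no common successor.
G5: fails — Rae and Rac but e and c have no common successor.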